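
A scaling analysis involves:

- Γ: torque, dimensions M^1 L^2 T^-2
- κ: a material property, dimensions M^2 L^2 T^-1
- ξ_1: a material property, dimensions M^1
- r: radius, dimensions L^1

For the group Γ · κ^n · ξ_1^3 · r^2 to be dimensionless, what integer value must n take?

-2

Balance the M exponent: (2)·n from κ, plus (1) + 3·(1) + 2·(0) = 4 from the rest, must sum to zero.
2n + 4 = 0, so n = -2.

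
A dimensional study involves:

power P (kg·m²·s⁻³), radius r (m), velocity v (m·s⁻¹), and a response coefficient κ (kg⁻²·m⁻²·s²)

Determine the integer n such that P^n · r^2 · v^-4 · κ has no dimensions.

2

Balance the M exponent: (1)·n from P, plus 2·(0) − 4·(0) + (-2) = -2 from the rest, must sum to zero.
n − 2 = 0, so n = 2.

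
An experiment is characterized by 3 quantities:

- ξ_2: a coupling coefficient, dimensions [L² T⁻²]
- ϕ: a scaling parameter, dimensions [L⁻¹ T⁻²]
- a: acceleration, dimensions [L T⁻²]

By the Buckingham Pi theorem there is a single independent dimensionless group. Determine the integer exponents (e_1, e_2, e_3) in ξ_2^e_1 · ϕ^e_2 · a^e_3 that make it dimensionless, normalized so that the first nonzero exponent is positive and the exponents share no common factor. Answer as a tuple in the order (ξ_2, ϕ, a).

(2, 1, -3)

L: e_1·(2) + e_2·(-1) + e_3·(1) = 0
T: e_1·(-2) + e_2·(-2) + e_3·(-2) = 0
Solving this homogeneous linear system for the smallest-integer solution (first nonzero entry positive) gives (2, 1, -3).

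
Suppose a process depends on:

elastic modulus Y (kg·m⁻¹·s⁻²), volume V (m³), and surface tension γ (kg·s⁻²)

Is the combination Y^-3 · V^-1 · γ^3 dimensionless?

Sum the exponent of each base dimension across the product:
  M: −3·[Y]_M − [V]_M + 3·[γ]_M = −3·(1) − (0) + 3·(1) = 0
  L: −3·[Y]_L − [V]_L + 3·[γ]_L = −3·(-1) − (3) + 3·(0) = 0
  T: −3·[Y]_T − [V]_T + 3·[γ]_T = −3·(-2) − (0) + 3·(-2) = 0
All base exponents vanish — dimensionless.

yes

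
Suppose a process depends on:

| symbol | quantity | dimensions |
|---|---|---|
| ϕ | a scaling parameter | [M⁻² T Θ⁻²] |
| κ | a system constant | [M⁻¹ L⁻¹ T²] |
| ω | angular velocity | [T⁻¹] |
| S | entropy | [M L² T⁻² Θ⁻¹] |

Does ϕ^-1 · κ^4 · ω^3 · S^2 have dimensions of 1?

yes

Sum the exponent of each base dimension across the product:
  M: −[ϕ]_M + 4·[κ]_M + 3·[ω]_M + 2·[S]_M = −(-2) + 4·(-1) + 3·(0) + 2·(1) = 0
  L: −[ϕ]_L + 4·[κ]_L + 3·[ω]_L + 2·[S]_L = −(0) + 4·(-1) + 3·(0) + 2·(2) = 0
  T: −[ϕ]_T + 4·[κ]_T + 3·[ω]_T + 2·[S]_T = −(1) + 4·(2) + 3·(-1) + 2·(-2) = 0
  Θ: −[ϕ]_Θ + 4·[κ]_Θ + 3·[ω]_Θ + 2·[S]_Θ = −(-2) + 4·(0) + 3·(0) + 2·(-1) = 0
All base exponents vanish — dimensionless.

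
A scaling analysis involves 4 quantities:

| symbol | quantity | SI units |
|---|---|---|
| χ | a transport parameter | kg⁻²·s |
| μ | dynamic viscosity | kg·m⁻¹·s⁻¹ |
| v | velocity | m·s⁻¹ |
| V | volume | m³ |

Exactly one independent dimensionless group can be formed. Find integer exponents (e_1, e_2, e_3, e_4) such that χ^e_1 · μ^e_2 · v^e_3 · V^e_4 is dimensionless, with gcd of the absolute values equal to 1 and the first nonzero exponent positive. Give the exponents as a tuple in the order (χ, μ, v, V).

M: e_1·(-2) + e_2·(1) + e_3·(0) + e_4·(0) = 0
L: e_1·(0) + e_2·(-1) + e_3·(1) + e_4·(3) = 0
T: e_1·(1) + e_2·(-1) + e_3·(-1) + e_4·(0) = 0
Solving this homogeneous linear system for the smallest-integer solution (first nonzero entry positive) gives (1, 2, -1, 1).

(1, 2, -1, 1)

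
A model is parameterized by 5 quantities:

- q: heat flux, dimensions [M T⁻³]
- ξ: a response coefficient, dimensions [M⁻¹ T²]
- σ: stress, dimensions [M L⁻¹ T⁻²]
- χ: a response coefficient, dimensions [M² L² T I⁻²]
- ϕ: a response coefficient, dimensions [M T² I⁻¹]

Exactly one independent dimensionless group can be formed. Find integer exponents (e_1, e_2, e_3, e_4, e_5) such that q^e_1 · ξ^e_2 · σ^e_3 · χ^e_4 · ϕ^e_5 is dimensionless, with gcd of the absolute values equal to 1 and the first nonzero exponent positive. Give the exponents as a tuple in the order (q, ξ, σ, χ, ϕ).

M: e_1·(1) + e_2·(-1) + e_3·(1) + e_4·(2) + e_5·(1) = 0
L: e_1·(0) + e_2·(0) + e_3·(-1) + e_4·(2) + e_5·(0) = 0
T: e_1·(-3) + e_2·(2) + e_3·(-2) + e_4·(1) + e_5·(2) = 0
I: e_1·(0) + e_2·(0) + e_3·(0) + e_4·(-2) + e_5·(-1) = 0
Solving this homogeneous linear system for the smallest-integer solution (first nonzero entry positive) gives (3, 1, -2, -1, 2).

(3, 1, -2, -1, 2)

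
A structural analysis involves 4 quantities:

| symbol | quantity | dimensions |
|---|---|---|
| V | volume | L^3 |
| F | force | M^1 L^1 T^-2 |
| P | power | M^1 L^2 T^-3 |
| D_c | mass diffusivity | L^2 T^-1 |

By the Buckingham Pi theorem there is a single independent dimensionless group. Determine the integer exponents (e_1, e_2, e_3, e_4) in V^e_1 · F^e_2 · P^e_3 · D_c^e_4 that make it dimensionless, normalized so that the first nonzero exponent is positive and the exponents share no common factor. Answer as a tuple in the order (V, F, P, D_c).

(1, -3, 3, -3)

M: e_1·(0) + e_2·(1) + e_3·(1) + e_4·(0) = 0
L: e_1·(3) + e_2·(1) + e_3·(2) + e_4·(2) = 0
T: e_1·(0) + e_2·(-2) + e_3·(-3) + e_4·(-1) = 0
Solving this homogeneous linear system for the smallest-integer solution (first nonzero entry positive) gives (1, -3, 3, -3).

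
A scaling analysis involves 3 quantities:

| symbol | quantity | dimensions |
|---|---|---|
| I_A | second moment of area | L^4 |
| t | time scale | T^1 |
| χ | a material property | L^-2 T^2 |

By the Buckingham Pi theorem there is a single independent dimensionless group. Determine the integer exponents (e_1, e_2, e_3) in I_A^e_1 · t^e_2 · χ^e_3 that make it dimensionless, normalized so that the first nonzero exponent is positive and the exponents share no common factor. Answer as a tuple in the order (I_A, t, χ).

L: e_1·(4) + e_2·(0) + e_3·(-2) = 0
T: e_1·(0) + e_2·(1) + e_3·(2) = 0
Solving this homogeneous linear system for the smallest-integer solution (first nonzero entry positive) gives (1, -4, 2).

(1, -4, 2)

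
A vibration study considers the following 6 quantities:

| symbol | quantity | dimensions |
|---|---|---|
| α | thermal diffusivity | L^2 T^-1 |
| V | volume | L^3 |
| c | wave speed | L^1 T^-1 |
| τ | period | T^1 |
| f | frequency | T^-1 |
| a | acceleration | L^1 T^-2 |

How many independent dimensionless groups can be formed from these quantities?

There are 6 variables and 2 base dimensions (L, T).
The dimension matrix has rank 2.
Independent dimensionless groups: 6 − 2 = 4.

4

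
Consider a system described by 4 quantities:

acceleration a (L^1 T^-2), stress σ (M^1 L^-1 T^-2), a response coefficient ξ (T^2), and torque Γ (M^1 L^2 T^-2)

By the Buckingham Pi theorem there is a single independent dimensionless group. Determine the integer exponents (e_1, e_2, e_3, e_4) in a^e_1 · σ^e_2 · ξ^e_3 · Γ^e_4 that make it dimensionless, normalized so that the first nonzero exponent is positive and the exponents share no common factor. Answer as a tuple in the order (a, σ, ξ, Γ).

(3, 1, 3, -1)

M: e_1·(0) + e_2·(1) + e_3·(0) + e_4·(1) = 0
L: e_1·(1) + e_2·(-1) + e_3·(0) + e_4·(2) = 0
T: e_1·(-2) + e_2·(-2) + e_3·(2) + e_4·(-2) = 0
Solving this homogeneous linear system for the smallest-integer solution (first nonzero entry positive) gives (3, 1, 3, -1).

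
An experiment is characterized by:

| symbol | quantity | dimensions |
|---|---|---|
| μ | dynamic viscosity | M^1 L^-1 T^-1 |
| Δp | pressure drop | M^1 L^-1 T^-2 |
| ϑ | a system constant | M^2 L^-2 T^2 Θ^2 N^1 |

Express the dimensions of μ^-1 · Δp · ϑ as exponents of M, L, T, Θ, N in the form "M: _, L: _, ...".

Collect each base-dimension exponent across the product:
  M: −(1) + (1) + (2) = 2
  L: −(-1) + (-1) + (-2) = -2
  T: −(-1) + (-2) + (2) = 1
  Θ: −(0) + (0) + (2) = 2
  N: −(0) + (0) + (1) = 1
So the dimensions are [M² L⁻² T Θ² N].

M: 2, L: -2, T: 1, Θ: 2, N: 1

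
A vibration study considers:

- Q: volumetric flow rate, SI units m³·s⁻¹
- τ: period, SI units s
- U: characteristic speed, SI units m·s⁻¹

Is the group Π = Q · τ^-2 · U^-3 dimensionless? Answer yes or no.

yes

Sum the exponent of each base dimension across the product:
  L: [Q]_L − 2·[τ]_L − 3·[U]_L = (3) − 2·(0) − 3·(1) = 0
  T: [Q]_T − 2·[τ]_T − 3·[U]_T = (-1) − 2·(1) − 3·(-1) = 0
All base exponents vanish — dimensionless.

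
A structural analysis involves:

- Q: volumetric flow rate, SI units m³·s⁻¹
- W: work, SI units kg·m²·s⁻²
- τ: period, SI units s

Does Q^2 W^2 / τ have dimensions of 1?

no

Sum the exponent of each base dimension across the product:
  M: 2·[Q]_M + 2·[W]_M − [τ]_M = 2·(0) + 2·(1) − (0) = 2
  L: 2·[Q]_L + 2·[W]_L − [τ]_L = 2·(3) + 2·(2) − (0) = 10
  T: 2·[Q]_T + 2·[W]_T − [τ]_T = 2·(-1) + 2·(-2) − (1) = -7
Net dimensions [M² L¹⁰ T⁻⁷] ≠ [1] — not dimensionless.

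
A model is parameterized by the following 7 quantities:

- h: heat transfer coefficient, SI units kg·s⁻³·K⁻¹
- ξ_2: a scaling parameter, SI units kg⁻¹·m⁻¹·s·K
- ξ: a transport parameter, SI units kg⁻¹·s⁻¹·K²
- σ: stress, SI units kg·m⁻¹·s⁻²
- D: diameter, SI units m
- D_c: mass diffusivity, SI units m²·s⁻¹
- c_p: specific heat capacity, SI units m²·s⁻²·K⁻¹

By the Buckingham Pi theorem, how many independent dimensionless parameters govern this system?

There are 7 variables and 4 base dimensions (M, L, T, Θ).
The dimension matrix has rank 4.
Independent dimensionless groups: 7 − 4 = 3.

3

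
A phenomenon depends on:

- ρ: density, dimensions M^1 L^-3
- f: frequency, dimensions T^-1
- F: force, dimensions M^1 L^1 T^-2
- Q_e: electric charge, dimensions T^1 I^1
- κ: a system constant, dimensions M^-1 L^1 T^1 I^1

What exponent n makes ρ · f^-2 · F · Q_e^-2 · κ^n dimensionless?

Balance the M exponent: (-1)·n from κ, plus (1) − 2·(0) + (1) − 2·(0) = 2 from the rest, must sum to zero.
−n + 2 = 0, so n = 2.

2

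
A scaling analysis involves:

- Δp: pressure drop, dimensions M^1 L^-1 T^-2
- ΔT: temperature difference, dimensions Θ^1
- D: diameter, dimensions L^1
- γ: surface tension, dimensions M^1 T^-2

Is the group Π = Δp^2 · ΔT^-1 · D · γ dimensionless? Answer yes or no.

Sum the exponent of each base dimension across the product:
  M: 2·[Δp]_M − [ΔT]_M + [D]_M + [γ]_M = 2·(1) − (0) + (0) + (1) = 3
  L: 2·[Δp]_L − [ΔT]_L + [D]_L + [γ]_L = 2·(-1) − (0) + (1) + (0) = -1
  T: 2·[Δp]_T − [ΔT]_T + [D]_T + [γ]_T = 2·(-2) − (0) + (0) + (-2) = -6
  Θ: 2·[Δp]_Θ − [ΔT]_Θ + [D]_Θ + [γ]_Θ = 2·(0) − (1) + (0) + (0) = -1
Net dimensions [M³ L⁻¹ T⁻⁶ Θ⁻¹] ≠ [1] — not dimensionless.

no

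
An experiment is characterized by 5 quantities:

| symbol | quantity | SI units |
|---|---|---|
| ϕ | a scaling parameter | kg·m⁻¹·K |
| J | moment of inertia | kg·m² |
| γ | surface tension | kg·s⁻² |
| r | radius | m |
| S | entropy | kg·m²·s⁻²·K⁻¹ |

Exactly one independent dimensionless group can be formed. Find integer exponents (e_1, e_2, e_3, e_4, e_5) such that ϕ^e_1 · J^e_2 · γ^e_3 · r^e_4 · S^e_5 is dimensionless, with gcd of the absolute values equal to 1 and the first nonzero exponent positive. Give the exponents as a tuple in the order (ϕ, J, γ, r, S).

(1, -1, -1, 1, 1)

M: e_1·(1) + e_2·(1) + e_3·(1) + e_4·(0) + e_5·(1) = 0
L: e_1·(-1) + e_2·(2) + e_3·(0) + e_4·(1) + e_5·(2) = 0
T: e_1·(0) + e_2·(0) + e_3·(-2) + e_4·(0) + e_5·(-2) = 0
Θ: e_1·(1) + e_2·(0) + e_3·(0) + e_4·(0) + e_5·(-1) = 0
Solving this homogeneous linear system for the smallest-integer solution (first nonzero entry positive) gives (1, -1, -1, 1, 1).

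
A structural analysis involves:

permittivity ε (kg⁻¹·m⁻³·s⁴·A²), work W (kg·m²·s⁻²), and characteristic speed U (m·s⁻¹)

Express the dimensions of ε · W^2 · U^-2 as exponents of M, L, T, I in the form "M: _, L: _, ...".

Collect each base-dimension exponent across the product:
  M: (-1) + 2·(1) − 2·(0) = 1
  L: (-3) + 2·(2) − 2·(1) = -1
  T: (4) + 2·(-2) − 2·(-1) = 2
  I: (2) + 2·(0) − 2·(0) = 2
So the dimensions are [M L⁻¹ T² I²].

M: 1, L: -1, T: 2, I: 2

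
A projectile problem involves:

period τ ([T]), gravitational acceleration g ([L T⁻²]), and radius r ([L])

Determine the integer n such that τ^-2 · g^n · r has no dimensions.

Balance the L exponent: (1)·n from g, plus −2·(0) + (1) = 1 from the rest, must sum to zero.
n + 1 = 0, so n = -1.

-1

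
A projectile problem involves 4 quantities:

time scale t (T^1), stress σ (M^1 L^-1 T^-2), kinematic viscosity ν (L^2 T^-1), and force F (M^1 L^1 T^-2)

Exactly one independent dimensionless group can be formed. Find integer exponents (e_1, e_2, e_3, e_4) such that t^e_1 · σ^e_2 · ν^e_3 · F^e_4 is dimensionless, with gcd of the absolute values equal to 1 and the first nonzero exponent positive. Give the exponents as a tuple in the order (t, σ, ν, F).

(1, 1, 1, -1)

M: e_1·(0) + e_2·(1) + e_3·(0) + e_4·(1) = 0
L: e_1·(0) + e_2·(-1) + e_3·(2) + e_4·(1) = 0
T: e_1·(1) + e_2·(-2) + e_3·(-1) + e_4·(-2) = 0
Solving this homogeneous linear system for the smallest-integer solution (first nonzero entry positive) gives (1, 1, 1, -1).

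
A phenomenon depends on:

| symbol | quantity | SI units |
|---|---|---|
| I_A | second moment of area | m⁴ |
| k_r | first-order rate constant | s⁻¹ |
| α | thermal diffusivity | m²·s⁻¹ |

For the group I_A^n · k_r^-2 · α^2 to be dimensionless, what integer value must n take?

-1

Balance the L exponent: (4)·n from I_A, plus −2·(0) + 2·(2) = 4 from the rest, must sum to zero.
4n + 4 = 0, so n = -1.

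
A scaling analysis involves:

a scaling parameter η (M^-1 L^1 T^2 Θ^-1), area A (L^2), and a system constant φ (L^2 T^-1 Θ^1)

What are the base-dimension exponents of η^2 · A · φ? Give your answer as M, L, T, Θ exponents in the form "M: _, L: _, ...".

Collect each base-dimension exponent across the product:
  M: 2·(-1) + (0) + (0) = -2
  L: 2·(1) + (2) + (2) = 6
  T: 2·(2) + (0) + (-1) = 3
  Θ: 2·(-1) + (0) + (1) = -1
So the dimensions are [M⁻² L⁶ T³ Θ⁻¹].

M: -2, L: 6, T: 3, Θ: -1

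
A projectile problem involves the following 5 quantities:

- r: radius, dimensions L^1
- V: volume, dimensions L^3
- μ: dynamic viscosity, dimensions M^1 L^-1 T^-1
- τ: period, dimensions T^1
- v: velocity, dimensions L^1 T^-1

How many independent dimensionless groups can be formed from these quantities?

2

There are 5 variables and 3 base dimensions (M, L, T).
The dimension matrix has rank 3.
Independent dimensionless groups: 5 − 3 = 2.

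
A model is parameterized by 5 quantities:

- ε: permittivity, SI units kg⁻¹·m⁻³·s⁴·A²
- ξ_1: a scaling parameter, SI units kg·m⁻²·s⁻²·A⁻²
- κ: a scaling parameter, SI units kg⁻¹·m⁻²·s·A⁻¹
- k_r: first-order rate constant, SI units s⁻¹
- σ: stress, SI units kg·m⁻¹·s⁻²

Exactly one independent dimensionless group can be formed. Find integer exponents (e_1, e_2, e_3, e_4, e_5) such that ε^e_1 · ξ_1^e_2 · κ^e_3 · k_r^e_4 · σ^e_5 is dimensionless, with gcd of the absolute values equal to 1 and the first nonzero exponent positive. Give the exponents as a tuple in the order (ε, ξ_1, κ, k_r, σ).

(1, 2, -2, 4, -3)

M: e_1·(-1) + e_2·(1) + e_3·(-1) + e_4·(0) + e_5·(1) = 0
L: e_1·(-3) + e_2·(-2) + e_3·(-2) + e_4·(0) + e_5·(-1) = 0
T: e_1·(4) + e_2·(-2) + e_3·(1) + e_4·(-1) + e_5·(-2) = 0
I: e_1·(2) + e_2·(-2) + e_3·(-1) + e_4·(0) + e_5·(0) = 0
Solving this homogeneous linear system for the smallest-integer solution (first nonzero entry positive) gives (1, 2, -2, 4, -3).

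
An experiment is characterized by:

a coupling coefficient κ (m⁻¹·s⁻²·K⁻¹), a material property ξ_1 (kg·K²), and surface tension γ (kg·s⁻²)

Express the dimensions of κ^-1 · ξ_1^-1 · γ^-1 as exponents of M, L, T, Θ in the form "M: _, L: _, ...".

Collect each base-dimension exponent across the product:
  M: −(0) − (1) − (1) = -2
  L: −(-1) − (0) − (0) = 1
  T: −(-2) − (0) − (-2) = 4
  Θ: −(-1) − (2) − (0) = -1
So the dimensions are [M⁻² L T⁴ Θ⁻¹].

M: -2, L: 1, T: 4, Θ: -1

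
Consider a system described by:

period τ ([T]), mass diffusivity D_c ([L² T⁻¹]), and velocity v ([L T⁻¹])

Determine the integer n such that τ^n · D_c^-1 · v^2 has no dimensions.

Balance the T exponent: (1)·n from τ, plus −(-1) + 2·(-1) = -1 from the rest, must sum to zero.
n − 1 = 0, so n = 1.

1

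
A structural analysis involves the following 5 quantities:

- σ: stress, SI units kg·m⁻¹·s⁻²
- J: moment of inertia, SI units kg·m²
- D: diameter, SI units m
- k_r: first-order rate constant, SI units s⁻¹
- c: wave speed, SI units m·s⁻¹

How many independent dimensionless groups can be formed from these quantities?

There are 5 variables and 3 base dimensions (M, L, T).
The dimension matrix has rank 3.
Independent dimensionless groups: 5 − 3 = 2.

2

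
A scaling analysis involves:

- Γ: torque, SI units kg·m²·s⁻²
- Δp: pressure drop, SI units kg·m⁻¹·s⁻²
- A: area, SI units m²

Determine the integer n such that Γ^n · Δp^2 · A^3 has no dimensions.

-2

Balance the M exponent: (1)·n from Γ, plus 2·(1) + 3·(0) = 2 from the rest, must sum to zero.
n + 2 = 0, so n = -2.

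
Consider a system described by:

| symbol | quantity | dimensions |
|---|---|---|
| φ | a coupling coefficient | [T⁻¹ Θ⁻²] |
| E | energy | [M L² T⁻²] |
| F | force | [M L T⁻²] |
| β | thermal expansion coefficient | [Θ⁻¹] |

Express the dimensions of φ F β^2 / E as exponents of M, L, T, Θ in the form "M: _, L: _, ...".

Collect each base-dimension exponent across the product:
  M: (0) − (1) + (1) + 2·(0) = 0
  L: (0) − (2) + (1) + 2·(0) = -1
  T: (-1) − (-2) + (-2) + 2·(0) = -1
  Θ: (-2) − (0) + (0) + 2·(-1) = -4
So the dimensions are [L⁻¹ T⁻¹ Θ⁻⁴].

M: 0, L: -1, T: -1, Θ: -4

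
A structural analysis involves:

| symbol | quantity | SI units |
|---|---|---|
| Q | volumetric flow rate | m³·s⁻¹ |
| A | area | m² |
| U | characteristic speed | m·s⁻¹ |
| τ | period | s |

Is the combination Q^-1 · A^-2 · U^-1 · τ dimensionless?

Sum the exponent of each base dimension across the product:
  L: −[Q]_L − 2·[A]_L − [U]_L + [τ]_L = −(3) − 2·(2) − (1) + (0) = -8
  T: −[Q]_T − 2·[A]_T − [U]_T + [τ]_T = −(-1) − 2·(0) − (-1) + (1) = 3
Net dimensions [L⁻⁸ T³] ≠ [1] — not dimensionless.

no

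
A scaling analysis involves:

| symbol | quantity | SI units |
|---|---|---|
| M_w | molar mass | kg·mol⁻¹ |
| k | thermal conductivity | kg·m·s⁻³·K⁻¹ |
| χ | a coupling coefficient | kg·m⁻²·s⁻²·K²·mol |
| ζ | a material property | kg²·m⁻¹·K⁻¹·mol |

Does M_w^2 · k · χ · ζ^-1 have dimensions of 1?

no

Sum the exponent of each base dimension across the product:
  M: 2·[M_w]_M + [k]_M + [χ]_M − [ζ]_M = 2·(1) + (1) + (1) − (2) = 2
  L: 2·[M_w]_L + [k]_L + [χ]_L − [ζ]_L = 2·(0) + (1) + (-2) − (-1) = 0
  T: 2·[M_w]_T + [k]_T + [χ]_T − [ζ]_T = 2·(0) + (-3) + (-2) − (0) = -5
  Θ: 2·[M_w]_Θ + [k]_Θ + [χ]_Θ − [ζ]_Θ = 2·(0) + (-1) + (2) − (-1) = 2
  N: 2·[M_w]_N + [k]_N + [χ]_N − [ζ]_N = 2·(-1) + (0) + (1) − (1) = -2
Net dimensions [M² T⁻⁵ Θ² N⁻²] ≠ [1] — not dimensionless.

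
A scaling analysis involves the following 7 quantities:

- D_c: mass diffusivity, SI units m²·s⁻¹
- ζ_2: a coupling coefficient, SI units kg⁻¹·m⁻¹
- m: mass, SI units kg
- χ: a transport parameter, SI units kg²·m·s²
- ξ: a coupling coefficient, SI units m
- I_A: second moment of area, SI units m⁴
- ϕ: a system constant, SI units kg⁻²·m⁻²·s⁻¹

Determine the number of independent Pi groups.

4

There are 7 variables and 3 base dimensions (M, L, T).
The dimension matrix has rank 3.
Independent dimensionless groups: 7 − 3 = 4.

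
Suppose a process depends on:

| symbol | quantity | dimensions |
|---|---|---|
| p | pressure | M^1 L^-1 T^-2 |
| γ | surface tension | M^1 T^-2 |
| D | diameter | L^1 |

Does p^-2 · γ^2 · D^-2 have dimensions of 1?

Sum the exponent of each base dimension across the product:
  M: −2·[p]_M + 2·[γ]_M − 2·[D]_M = −2·(1) + 2·(1) − 2·(0) = 0
  L: −2·[p]_L + 2·[γ]_L − 2·[D]_L = −2·(-1) + 2·(0) − 2·(1) = 0
  T: −2·[p]_T + 2·[γ]_T − 2·[D]_T = −2·(-2) + 2·(-2) − 2·(0) = 0
  Θ: −2·[p]_Θ + 2·[γ]_Θ − 2·[D]_Θ = −2·(0) + 2·(0) − 2·(0) = 0
All base exponents vanish — dimensionless.

yes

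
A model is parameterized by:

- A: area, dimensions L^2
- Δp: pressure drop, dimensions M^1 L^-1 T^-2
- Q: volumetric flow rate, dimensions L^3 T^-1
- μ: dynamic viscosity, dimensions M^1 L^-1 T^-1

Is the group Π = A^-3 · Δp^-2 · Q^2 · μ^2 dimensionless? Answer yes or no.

Sum the exponent of each base dimension across the product:
  M: −3·[A]_M − 2·[Δp]_M + 2·[Q]_M + 2·[μ]_M = −3·(0) − 2·(1) + 2·(0) + 2·(1) = 0
  L: −3·[A]_L − 2·[Δp]_L + 2·[Q]_L + 2·[μ]_L = −3·(2) − 2·(-1) + 2·(3) + 2·(-1) = 0
  T: −3·[A]_T − 2·[Δp]_T + 2·[Q]_T + 2·[μ]_T = −3·(0) − 2·(-2) + 2·(-1) + 2·(-1) = 0
  I: −3·[A]_I − 2·[Δp]_I + 2·[Q]_I + 2·[μ]_I = −3·(0) − 2·(0) + 2·(0) + 2·(0) = 0
All base exponents vanish — dimensionless.

yes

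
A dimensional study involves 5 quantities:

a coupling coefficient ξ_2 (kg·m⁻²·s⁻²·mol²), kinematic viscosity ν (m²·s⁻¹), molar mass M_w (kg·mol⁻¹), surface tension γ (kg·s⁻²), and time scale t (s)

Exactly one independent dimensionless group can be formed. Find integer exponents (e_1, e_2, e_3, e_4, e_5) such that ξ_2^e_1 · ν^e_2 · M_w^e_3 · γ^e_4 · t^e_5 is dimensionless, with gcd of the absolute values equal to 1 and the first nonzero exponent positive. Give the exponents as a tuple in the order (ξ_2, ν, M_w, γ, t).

M: e_1·(1) + e_2·(0) + e_3·(1) + e_4·(1) + e_5·(0) = 0
L: e_1·(-2) + e_2·(2) + e_3·(0) + e_4·(0) + e_5·(0) = 0
T: e_1·(-2) + e_2·(-1) + e_3·(0) + e_4·(-2) + e_5·(1) = 0
N: e_1·(2) + e_2·(0) + e_3·(-1) + e_4·(0) + e_5·(0) = 0
Solving this homogeneous linear system for the smallest-integer solution (first nonzero entry positive) gives (1, 1, 2, -3, -3).

(1, 1, 2, -3, -3)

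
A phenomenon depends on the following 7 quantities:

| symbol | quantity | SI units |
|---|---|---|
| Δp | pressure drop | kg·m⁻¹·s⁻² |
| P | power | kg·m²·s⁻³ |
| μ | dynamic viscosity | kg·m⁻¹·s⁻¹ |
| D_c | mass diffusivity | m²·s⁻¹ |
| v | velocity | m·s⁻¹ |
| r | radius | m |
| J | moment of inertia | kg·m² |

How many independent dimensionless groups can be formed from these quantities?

4

There are 7 variables and 3 base dimensions (M, L, T).
The dimension matrix has rank 3.
Independent dimensionless groups: 7 − 3 = 4.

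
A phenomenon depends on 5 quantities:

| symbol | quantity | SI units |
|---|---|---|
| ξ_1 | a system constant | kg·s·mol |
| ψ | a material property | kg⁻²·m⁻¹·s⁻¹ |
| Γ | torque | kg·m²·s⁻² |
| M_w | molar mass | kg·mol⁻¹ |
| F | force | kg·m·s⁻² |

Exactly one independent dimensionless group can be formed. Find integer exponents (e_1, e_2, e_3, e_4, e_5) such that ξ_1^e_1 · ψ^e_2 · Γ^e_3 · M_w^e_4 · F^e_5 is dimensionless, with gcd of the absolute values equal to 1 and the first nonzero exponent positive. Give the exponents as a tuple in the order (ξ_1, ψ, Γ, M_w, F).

(1, 1, 1, 1, -1)

M: e_1·(1) + e_2·(-2) + e_3·(1) + e_4·(1) + e_5·(1) = 0
L: e_1·(0) + e_2·(-1) + e_3·(2) + e_4·(0) + e_5·(1) = 0
T: e_1·(1) + e_2·(-1) + e_3·(-2) + e_4·(0) + e_5·(-2) = 0
N: e_1·(1) + e_2·(0) + e_3·(0) + e_4·(-1) + e_5·(0) = 0
Solving this homogeneous linear system for the smallest-integer solution (first nonzero entry positive) gives (1, 1, 1, 1, -1).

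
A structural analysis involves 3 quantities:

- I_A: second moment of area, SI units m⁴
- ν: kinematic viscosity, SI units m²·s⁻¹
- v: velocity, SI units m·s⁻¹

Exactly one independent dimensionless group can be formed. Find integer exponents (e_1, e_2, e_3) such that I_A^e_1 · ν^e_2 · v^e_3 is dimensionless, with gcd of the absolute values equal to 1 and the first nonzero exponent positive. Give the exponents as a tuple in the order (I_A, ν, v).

(1, -4, 4)

L: e_1·(4) + e_2·(2) + e_3·(1) = 0
T: e_1·(0) + e_2·(-1) + e_3·(-1) = 0
Solving this homogeneous linear system for the smallest-integer solution (first nonzero entry positive) gives (1, -4, 4).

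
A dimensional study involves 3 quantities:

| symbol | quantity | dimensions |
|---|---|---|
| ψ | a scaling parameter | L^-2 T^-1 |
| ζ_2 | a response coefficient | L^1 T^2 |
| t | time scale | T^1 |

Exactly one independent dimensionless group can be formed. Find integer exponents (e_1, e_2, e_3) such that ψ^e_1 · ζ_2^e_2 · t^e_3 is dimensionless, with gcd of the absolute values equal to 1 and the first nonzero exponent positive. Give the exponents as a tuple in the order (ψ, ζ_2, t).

(1, 2, -3)

L: e_1·(-2) + e_2·(1) + e_3·(0) = 0
T: e_1·(-1) + e_2·(2) + e_3·(1) = 0
Solving this homogeneous linear system for the smallest-integer solution (first nonzero entry positive) gives (1, 2, -3).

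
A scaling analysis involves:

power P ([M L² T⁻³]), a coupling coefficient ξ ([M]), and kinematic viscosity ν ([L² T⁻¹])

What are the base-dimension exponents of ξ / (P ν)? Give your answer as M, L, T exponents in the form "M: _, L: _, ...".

M: 0, L: -4, T: 4

Collect each base-dimension exponent across the product:
  M: −(1) + (1) − (0) = 0
  L: −(2) + (0) − (2) = -4
  T: −(-3) + (0) − (-1) = 4
So the dimensions are [L⁻⁴ T⁴].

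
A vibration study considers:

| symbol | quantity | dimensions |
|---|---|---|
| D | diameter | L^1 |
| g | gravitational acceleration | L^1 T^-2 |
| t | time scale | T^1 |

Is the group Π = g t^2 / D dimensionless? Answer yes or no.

yes

Sum the exponent of each base dimension across the product:
  M: −[D]_M + [g]_M + 2·[t]_M = −(0) + (0) + 2·(0) = 0
  L: −[D]_L + [g]_L + 2·[t]_L = −(1) + (1) + 2·(0) = 0
  T: −[D]_T + [g]_T + 2·[t]_T = −(0) + (-2) + 2·(1) = 0
All base exponents vanish — dimensionless.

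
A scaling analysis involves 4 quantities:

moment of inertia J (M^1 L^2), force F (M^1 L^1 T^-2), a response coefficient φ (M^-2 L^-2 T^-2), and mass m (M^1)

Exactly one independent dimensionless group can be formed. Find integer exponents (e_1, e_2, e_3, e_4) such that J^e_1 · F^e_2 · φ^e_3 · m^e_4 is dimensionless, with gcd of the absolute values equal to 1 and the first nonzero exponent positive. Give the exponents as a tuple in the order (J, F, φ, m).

M: e_1·(1) + e_2·(1) + e_3·(-2) + e_4·(1) = 0
L: e_1·(2) + e_2·(1) + e_3·(-2) + e_4·(0) = 0
T: e_1·(0) + e_2·(-2) + e_3·(-2) + e_4·(0) = 0
Solving this homogeneous linear system for the smallest-integer solution (first nonzero entry positive) gives (3, -2, 2, 3).

(3, -2, 2, 3)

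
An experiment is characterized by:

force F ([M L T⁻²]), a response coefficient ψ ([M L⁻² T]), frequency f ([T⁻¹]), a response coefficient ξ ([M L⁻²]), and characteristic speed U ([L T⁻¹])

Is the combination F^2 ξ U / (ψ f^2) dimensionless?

no

Sum the exponent of each base dimension across the product:
  M: 2·[F]_M − [ψ]_M − 2·[f]_M + [ξ]_M + [U]_M = 2·(1) − (1) − 2·(0) + (1) + (0) = 2
  L: 2·[F]_L − [ψ]_L − 2·[f]_L + [ξ]_L + [U]_L = 2·(1) − (-2) − 2·(0) + (-2) + (1) = 3
  T: 2·[F]_T − [ψ]_T − 2·[f]_T + [ξ]_T + [U]_T = 2·(-2) − (1) − 2·(-1) + (0) + (-1) = -4
Net dimensions [M² L³ T⁻⁴] ≠ [1] — not dimensionless.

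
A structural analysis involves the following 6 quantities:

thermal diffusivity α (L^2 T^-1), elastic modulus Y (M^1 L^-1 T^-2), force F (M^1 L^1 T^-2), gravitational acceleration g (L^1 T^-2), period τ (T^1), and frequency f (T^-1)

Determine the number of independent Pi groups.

There are 6 variables and 3 base dimensions (M, L, T).
The dimension matrix has rank 3.
Independent dimensionless groups: 6 − 3 = 3.

3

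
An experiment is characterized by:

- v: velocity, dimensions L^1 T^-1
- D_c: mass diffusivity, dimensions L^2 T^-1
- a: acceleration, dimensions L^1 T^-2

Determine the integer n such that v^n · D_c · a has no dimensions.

Balance the L exponent: (1)·n from v, plus (2) + (1) = 3 from the rest, must sum to zero.
n + 3 = 0, so n = -3.

-3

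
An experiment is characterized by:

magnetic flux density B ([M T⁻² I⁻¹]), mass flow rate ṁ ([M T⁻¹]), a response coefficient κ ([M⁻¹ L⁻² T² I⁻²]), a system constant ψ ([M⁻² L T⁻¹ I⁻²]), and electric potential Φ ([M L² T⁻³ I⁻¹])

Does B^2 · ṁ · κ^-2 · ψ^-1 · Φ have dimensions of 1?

Sum the exponent of each base dimension across the product:
  M: 2·[B]_M + [ṁ]_M − 2·[κ]_M − [ψ]_M + [Φ]_M = 2·(1) + (1) − 2·(-1) − (-2) + (1) = 8
  L: 2·[B]_L + [ṁ]_L − 2·[κ]_L − [ψ]_L + [Φ]_L = 2·(0) + (0) − 2·(-2) − (1) + (2) = 5
  T: 2·[B]_T + [ṁ]_T − 2·[κ]_T − [ψ]_T + [Φ]_T = 2·(-2) + (-1) − 2·(2) − (-1) + (-3) = -11
  I: 2·[B]_I + [ṁ]_I − 2·[κ]_I − [ψ]_I + [Φ]_I = 2·(-1) + (0) − 2·(-2) − (-2) + (-1) = 3
Net dimensions [M⁸ L⁵ T⁻¹¹ I³] ≠ [1] — not dimensionless.

no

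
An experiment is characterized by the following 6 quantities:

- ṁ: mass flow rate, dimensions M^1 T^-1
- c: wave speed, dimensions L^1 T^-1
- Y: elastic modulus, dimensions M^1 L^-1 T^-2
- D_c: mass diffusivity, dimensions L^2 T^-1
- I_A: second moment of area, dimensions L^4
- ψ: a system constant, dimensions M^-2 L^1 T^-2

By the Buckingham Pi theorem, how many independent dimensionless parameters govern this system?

3

There are 6 variables and 3 base dimensions (M, L, T).
The dimension matrix has rank 3.
Independent dimensionless groups: 6 − 3 = 3.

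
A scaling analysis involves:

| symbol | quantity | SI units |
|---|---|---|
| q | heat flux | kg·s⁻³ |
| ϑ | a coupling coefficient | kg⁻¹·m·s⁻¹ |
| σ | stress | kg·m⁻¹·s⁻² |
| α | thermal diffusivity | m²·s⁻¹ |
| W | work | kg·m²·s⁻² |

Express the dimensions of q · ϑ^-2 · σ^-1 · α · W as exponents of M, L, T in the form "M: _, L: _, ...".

Collect each base-dimension exponent across the product:
  M: (1) − 2·(-1) − (1) + (0) + (1) = 3
  L: (0) − 2·(1) − (-1) + (2) + (2) = 3
  T: (-3) − 2·(-1) − (-2) + (-1) + (-2) = -2
So the dimensions are [M³ L³ T⁻²].

M: 3, L: 3, T: -2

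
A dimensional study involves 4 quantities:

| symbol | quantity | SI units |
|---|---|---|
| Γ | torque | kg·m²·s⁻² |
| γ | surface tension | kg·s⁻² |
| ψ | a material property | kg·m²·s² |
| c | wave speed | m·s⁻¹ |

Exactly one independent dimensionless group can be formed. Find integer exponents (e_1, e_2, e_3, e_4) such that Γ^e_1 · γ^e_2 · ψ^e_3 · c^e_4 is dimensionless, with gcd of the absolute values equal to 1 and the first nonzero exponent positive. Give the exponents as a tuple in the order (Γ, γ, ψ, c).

M: e_1·(1) + e_2·(1) + e_3·(1) + e_4·(0) = 0
L: e_1·(2) + e_2·(0) + e_3·(2) + e_4·(1) = 0
T: e_1·(-2) + e_2·(-2) + e_3·(2) + e_4·(-1) = 0
Solving this homogeneous linear system for the smallest-integer solution (first nonzero entry positive) gives (3, -2, -1, -4).

(3, -2, -1, -4)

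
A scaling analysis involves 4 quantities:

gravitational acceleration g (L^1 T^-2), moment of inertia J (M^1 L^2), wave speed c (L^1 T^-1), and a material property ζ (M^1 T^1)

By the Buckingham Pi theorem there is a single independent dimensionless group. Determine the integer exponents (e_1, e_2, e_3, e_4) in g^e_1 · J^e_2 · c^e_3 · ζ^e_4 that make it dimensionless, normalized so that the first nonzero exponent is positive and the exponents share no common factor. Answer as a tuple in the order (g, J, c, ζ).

M: e_1·(0) + e_2·(1) + e_3·(0) + e_4·(1) = 0
L: e_1·(1) + e_2·(2) + e_3·(1) + e_4·(0) = 0
T: e_1·(-2) + e_2·(0) + e_3·(-1) + e_4·(1) = 0
Solving this homogeneous linear system for the smallest-integer solution (first nonzero entry positive) gives (1, 1, -3, -1).

(1, 1, -3, -1)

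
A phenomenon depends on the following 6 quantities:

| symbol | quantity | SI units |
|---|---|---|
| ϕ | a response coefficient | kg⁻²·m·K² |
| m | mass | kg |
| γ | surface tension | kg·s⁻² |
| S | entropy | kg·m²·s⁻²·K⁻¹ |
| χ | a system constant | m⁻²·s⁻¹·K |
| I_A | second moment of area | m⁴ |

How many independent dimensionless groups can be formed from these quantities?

2

There are 6 variables and 4 base dimensions (M, L, T, Θ).
The dimension matrix has rank 4.
Independent dimensionless groups: 6 − 4 = 2.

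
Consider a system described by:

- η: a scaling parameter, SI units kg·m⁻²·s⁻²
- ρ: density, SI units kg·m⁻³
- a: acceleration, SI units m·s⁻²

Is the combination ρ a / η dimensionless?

yes

Sum the exponent of each base dimension across the product:
  M: −[η]_M + [ρ]_M + [a]_M = −(1) + (1) + (0) = 0
  L: −[η]_L + [ρ]_L + [a]_L = −(-2) + (-3) + (1) = 0
  T: −[η]_T + [ρ]_T + [a]_T = −(-2) + (0) + (-2) = 0
All base exponents vanish — dimensionless.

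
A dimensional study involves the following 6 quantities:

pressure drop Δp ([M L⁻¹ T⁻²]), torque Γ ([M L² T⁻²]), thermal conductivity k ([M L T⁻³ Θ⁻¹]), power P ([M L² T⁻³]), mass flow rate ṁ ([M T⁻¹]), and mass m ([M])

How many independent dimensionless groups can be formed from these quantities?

There are 6 variables and 4 base dimensions (M, L, T, Θ).
The dimension matrix has rank 4.
Independent dimensionless groups: 6 − 4 = 2.

2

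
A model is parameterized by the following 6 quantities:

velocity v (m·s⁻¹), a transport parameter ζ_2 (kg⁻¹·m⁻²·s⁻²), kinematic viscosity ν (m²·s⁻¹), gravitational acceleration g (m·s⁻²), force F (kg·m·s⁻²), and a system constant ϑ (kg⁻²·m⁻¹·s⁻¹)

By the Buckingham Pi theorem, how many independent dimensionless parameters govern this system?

3

There are 6 variables and 3 base dimensions (M, L, T).
The dimension matrix has rank 3.
Independent dimensionless groups: 6 − 3 = 3.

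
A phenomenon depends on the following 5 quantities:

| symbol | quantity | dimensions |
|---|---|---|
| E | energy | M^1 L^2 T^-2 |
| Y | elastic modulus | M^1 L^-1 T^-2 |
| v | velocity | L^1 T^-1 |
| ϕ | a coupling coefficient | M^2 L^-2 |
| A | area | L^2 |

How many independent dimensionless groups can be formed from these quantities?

There are 5 variables and 3 base dimensions (M, L, T).
The dimension matrix has rank 3.
Independent dimensionless groups: 5 − 3 = 2.

2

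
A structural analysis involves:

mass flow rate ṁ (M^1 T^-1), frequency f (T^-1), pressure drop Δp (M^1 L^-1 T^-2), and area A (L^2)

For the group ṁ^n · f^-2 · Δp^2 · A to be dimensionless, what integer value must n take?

-2

Balance the M exponent: (1)·n from ṁ, plus −2·(0) + 2·(1) + (0) = 2 from the rest, must sum to zero.
n + 2 = 0, so n = -2.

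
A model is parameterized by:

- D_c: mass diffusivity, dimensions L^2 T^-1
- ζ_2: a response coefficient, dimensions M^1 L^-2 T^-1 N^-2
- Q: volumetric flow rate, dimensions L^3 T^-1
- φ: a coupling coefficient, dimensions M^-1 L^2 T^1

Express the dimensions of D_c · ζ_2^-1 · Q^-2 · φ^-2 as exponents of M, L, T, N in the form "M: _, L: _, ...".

Collect each base-dimension exponent across the product:
  M: (0) − (1) − 2·(0) − 2·(-1) = 1
  L: (2) − (-2) − 2·(3) − 2·(2) = -6
  T: (-1) − (-1) − 2·(-1) − 2·(1) = 0
  N: (0) − (-2) − 2·(0) − 2·(0) = 2
So the dimensions are [M L⁻⁶ N²].

M: 1, L: -6, T: 0, N: 2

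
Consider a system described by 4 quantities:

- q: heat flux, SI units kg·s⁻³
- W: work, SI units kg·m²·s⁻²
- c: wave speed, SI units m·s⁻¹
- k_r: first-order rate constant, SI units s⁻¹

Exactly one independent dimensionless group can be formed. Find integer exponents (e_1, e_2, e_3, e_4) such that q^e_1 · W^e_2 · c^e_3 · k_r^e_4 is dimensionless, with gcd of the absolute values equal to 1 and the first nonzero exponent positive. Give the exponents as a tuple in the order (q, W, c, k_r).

(1, -1, 2, -3)

M: e_1·(1) + e_2·(1) + e_3·(0) + e_4·(0) = 0
L: e_1·(0) + e_2·(2) + e_3·(1) + e_4·(0) = 0
T: e_1·(-3) + e_2·(-2) + e_3·(-1) + e_4·(-1) = 0
Solving this homogeneous linear system for the smallest-integer solution (first nonzero entry positive) gives (1, -1, 2, -3).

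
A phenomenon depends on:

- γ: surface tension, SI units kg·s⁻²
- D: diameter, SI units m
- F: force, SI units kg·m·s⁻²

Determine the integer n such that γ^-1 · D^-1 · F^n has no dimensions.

1

Balance the M exponent: (1)·n from F, plus −(1) − (0) = -1 from the rest, must sum to zero.
n − 1 = 0, so n = 1.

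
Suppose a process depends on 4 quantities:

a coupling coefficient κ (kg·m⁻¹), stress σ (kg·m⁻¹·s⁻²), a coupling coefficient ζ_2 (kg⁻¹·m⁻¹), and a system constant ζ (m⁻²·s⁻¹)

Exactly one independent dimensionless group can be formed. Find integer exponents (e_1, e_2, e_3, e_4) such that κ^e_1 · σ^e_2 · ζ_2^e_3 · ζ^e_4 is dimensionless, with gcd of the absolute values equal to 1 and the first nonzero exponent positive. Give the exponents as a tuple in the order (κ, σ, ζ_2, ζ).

M: e_1·(1) + e_2·(1) + e_3·(-1) + e_4·(0) = 0
L: e_1·(-1) + e_2·(-1) + e_3·(-1) + e_4·(-2) = 0
T: e_1·(0) + e_2·(-2) + e_3·(0) + e_4·(-1) = 0
Solving this homogeneous linear system for the smallest-integer solution (first nonzero entry positive) gives (1, 1, 2, -2).

(1, 1, 2, -2)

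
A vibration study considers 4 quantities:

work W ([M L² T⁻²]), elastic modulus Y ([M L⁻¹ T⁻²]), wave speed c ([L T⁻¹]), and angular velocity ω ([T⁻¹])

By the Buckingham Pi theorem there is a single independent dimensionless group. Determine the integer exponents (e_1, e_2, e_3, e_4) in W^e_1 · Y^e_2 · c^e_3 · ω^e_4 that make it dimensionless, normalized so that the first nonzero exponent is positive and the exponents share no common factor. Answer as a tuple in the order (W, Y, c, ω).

(1, -1, -3, 3)

M: e_1·(1) + e_2·(1) + e_3·(0) + e_4·(0) = 0
L: e_1·(2) + e_2·(-1) + e_3·(1) + e_4·(0) = 0
T: e_1·(-2) + e_2·(-2) + e_3·(-1) + e_4·(-1) = 0
Solving this homogeneous linear system for the smallest-integer solution (first nonzero entry positive) gives (1, -1, -3, 3).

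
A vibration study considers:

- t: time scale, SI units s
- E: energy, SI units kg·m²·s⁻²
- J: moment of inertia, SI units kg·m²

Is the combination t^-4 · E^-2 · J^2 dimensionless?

Sum the exponent of each base dimension across the product:
  M: −4·[t]_M − 2·[E]_M + 2·[J]_M = −4·(0) − 2·(1) + 2·(1) = 0
  L: −4·[t]_L − 2·[E]_L + 2·[J]_L = −4·(0) − 2·(2) + 2·(2) = 0
  T: −4·[t]_T − 2·[E]_T + 2·[J]_T = −4·(1) − 2·(-2) + 2·(0) = 0
  N: −4·[t]_N − 2·[E]_N + 2·[J]_N = −4·(0) − 2·(0) + 2·(0) = 0
All base exponents vanish — dimensionless.

yes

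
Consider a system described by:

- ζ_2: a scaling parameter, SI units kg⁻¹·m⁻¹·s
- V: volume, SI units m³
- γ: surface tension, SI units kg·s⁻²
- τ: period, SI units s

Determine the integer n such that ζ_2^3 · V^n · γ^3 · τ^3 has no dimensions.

Balance the L exponent: (3)·n from V, plus 3·(-1) + 3·(0) + 3·(0) = -3 from the rest, must sum to zero.
3n − 3 = 0, so n = 1.

1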